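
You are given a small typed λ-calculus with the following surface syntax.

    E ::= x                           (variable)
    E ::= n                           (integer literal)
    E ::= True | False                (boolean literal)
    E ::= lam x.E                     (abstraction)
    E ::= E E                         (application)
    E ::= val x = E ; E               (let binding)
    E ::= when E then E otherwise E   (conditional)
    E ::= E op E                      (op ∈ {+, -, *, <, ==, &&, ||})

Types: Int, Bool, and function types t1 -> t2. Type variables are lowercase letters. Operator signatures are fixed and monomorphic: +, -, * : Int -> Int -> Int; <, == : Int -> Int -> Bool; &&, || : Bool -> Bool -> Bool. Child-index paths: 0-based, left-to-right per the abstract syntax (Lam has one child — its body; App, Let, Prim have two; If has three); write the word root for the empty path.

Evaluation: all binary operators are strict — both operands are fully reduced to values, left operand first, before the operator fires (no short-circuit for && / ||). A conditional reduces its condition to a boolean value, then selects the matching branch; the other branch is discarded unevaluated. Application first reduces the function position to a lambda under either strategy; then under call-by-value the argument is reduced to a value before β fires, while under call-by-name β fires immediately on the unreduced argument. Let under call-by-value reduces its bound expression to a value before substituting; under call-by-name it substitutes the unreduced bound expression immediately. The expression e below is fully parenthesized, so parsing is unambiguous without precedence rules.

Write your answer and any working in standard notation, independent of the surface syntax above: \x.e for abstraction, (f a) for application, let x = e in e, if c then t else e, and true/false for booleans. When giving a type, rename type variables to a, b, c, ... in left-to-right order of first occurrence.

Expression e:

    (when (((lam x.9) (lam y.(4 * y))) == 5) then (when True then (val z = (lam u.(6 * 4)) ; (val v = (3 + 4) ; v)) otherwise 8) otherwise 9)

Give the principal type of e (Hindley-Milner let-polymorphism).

Trace:
\x._ : a -> Int
  unify Int ~ Int
y : b
  unify b ~ Int
\y._ : Int -> Int
  unify a -> Int ~ (Int -> Int) -> c
  unify a ~ Int -> Int
  unify Int ~ c
_ _ : Int
  unify Int ~ Int
  unify Int ~ Int
  unify Bool ~ Bool
  unify Bool ~ Bool
  unify Int ~ Int
  unify Int ~ Int
\u._ : d -> Int
let z : forall. d -> Int
  unify Int ~ Int
  unify Int ~ Int
let v : Int
v : Int
  unify Int ~ Int
  unify Int ~ Int

Answer: Int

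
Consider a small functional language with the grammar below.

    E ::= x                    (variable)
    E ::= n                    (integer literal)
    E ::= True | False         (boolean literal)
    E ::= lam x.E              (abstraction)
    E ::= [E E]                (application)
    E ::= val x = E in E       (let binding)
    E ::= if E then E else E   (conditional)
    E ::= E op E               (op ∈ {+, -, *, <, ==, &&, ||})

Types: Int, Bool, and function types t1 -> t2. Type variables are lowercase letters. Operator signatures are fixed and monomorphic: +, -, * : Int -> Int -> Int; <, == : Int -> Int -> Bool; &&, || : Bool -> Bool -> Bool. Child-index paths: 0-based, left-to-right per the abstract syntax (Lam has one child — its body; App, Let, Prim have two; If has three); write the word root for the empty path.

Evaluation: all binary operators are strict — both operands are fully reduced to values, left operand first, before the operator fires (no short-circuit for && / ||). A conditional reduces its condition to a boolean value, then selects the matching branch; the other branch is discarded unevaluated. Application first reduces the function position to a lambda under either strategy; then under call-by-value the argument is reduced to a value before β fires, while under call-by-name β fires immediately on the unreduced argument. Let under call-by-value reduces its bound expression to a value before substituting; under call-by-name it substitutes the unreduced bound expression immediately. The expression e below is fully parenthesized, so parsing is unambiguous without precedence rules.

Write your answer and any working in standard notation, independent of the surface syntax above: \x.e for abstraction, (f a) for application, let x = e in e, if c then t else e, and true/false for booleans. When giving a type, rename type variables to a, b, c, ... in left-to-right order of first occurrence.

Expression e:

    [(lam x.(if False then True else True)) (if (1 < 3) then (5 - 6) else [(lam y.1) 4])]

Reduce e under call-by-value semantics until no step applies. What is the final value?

Answer: true

Derivation:
step 0: ((\x.(if false then true else true)) (if (1 < 3) then (5 - 6) else ((\y.1) 4)))
step 1: [delta@1.0] ((\x.(if false then true else true)) (if true then (5 - 6) else ((\y.1) 4)))
step 2: [if@1] ((\x.(if false then true else true)) (5 - 6))
step 3: [delta@1] ((\x.(if false then true else true)) -1)
step 4: [beta@root] (if false then true else true)
step 5: [if@root] true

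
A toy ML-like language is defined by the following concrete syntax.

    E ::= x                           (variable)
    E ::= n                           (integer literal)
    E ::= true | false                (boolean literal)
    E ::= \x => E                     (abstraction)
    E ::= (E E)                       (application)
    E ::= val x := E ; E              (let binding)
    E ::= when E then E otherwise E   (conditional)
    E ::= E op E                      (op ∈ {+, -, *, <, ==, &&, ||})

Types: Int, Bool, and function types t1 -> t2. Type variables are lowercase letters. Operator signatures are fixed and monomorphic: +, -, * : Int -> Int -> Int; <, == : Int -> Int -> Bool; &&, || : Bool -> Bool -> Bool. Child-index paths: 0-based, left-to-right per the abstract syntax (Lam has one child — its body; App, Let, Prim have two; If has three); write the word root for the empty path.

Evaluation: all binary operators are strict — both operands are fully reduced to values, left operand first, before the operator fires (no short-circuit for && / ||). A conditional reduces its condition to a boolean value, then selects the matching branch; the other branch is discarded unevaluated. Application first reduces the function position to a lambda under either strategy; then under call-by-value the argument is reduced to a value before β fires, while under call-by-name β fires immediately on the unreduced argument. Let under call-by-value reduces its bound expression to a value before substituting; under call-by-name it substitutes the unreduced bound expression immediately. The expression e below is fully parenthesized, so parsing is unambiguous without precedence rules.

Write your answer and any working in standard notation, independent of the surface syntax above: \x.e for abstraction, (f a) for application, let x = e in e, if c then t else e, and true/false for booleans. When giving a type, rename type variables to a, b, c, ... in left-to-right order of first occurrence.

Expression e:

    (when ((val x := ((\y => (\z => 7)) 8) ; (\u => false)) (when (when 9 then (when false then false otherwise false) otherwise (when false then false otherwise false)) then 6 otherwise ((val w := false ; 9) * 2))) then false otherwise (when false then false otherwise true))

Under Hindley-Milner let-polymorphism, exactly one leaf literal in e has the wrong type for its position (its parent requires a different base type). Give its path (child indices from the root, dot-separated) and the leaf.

Answer: 0.1.0.0 : 9

Working:
\z._ : b -> Int
\y._ : a -> b -> Int
  unify a -> b -> Int ~ Int -> c
  unify a ~ Int
  unify b -> Int ~ c
_ _ : b -> Int
let x : forall. b -> Int
\u._ : d -> Bool
  unify Int ~ Bool
  FAIL: mismatch Int ~ Bool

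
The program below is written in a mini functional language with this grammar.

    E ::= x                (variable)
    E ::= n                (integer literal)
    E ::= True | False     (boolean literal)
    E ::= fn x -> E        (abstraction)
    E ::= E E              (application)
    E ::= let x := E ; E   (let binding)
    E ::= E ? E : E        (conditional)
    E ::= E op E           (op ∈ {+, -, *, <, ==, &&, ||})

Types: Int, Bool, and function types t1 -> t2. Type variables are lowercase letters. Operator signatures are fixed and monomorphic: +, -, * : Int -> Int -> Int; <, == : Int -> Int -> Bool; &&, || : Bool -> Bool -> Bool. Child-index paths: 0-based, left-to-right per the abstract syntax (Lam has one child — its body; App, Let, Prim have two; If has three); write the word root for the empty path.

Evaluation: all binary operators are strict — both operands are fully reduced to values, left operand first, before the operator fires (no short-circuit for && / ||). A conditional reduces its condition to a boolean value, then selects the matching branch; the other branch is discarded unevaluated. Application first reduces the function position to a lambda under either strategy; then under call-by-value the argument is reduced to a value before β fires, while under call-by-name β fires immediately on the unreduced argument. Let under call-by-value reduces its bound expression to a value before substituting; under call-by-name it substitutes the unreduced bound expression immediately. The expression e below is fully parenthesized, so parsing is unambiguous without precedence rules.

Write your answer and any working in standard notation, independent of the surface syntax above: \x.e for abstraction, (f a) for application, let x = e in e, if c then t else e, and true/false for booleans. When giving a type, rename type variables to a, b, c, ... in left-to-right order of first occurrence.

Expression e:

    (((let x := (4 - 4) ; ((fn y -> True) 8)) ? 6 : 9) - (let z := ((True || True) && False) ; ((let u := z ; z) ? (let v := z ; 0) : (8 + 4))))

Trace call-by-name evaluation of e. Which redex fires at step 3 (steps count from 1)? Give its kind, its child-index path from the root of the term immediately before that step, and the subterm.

Trace:
step 0: ((if (let x = (4 - 4) in ((\y.true) 8)) then 6 else 9) - (let z = ((true || true) && false) in (if (let u = z in z) then (let v = z in 0) else (8 + 4))))
step 1: [let@0.0] ((if ((\y.true) 8) then 6 else 9) - (let z = ((true || true) && false) in (if (let u = z in z) then (let v = z in 0) else (8 + 4))))
step 2: [beta@0.0] ((if true then 6 else 9) - (let z = ((true || true) && false) in (if (let u = z in z) then (let v = z in 0) else (8 + 4))))
step 3: [if@0] (6 - (let z = ((true || true) && false) in (if (let u = z in z) then (let v = z in 0) else (8 + 4))))

Answer: if at 0 : (if true then 6 else 9)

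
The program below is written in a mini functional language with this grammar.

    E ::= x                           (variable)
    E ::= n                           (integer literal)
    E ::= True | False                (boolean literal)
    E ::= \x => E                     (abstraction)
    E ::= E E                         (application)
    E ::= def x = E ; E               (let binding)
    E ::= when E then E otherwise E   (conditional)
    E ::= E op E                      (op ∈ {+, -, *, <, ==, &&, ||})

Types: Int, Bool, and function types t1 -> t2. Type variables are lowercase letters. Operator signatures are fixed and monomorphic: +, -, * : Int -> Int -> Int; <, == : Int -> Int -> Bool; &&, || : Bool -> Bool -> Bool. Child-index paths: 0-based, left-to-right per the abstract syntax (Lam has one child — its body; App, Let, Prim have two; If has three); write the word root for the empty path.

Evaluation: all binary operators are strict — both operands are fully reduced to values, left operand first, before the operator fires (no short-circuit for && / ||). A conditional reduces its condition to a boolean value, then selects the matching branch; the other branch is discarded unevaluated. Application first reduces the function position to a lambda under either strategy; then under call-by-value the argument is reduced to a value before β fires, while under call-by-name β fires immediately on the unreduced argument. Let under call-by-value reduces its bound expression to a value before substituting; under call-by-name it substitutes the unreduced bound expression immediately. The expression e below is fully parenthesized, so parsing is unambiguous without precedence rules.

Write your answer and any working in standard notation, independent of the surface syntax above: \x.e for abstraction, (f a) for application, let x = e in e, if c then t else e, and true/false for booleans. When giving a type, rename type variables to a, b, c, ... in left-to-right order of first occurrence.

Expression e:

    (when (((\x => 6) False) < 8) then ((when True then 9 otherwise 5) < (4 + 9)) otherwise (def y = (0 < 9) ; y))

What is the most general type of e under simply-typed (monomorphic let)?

Answer: Bool

Working:
\x._ : a -> Int
  unify a -> Int ~ Bool -> b
  unify a ~ Bool
  unify Int ~ b
_ _ : Int
  unify Int ~ Int
  unify Int ~ Int
  unify Bool ~ Bool
  unify Bool ~ Bool
  unify Int ~ Int
  unify Int ~ Int
  unify Int ~ Int
  unify Int ~ Int
  unify Int ~ Int
  unify Int ~ Int
  unify Int ~ Int
let y : Bool
y : Bool
  unify Bool ~ Bool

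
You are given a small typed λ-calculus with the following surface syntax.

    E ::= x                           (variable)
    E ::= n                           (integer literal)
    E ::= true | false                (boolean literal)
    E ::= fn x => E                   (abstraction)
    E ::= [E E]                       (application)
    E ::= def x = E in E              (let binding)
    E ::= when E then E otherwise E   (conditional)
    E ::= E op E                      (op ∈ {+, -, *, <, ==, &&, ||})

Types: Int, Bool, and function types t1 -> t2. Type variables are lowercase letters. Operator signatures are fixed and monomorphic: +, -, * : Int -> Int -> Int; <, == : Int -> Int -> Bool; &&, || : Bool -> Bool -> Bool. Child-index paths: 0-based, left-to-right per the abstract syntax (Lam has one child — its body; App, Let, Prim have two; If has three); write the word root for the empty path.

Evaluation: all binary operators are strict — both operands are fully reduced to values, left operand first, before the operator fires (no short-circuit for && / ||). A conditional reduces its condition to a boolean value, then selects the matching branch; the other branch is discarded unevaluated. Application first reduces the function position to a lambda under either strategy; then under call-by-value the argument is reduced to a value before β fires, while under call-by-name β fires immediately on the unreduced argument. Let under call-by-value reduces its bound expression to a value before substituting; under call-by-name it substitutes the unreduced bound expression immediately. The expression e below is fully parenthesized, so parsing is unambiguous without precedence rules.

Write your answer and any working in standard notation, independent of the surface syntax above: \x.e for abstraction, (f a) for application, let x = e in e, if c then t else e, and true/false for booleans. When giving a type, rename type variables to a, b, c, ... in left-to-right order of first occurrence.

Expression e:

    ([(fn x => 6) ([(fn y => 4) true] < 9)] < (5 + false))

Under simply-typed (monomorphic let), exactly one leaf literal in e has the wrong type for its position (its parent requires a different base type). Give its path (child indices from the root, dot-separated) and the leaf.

Working:
\x._ : a -> Int
\y._ : b -> Int
  unify b -> Int ~ Bool -> c
  unify b ~ Bool
  unify Int ~ c
_ _ : Int
  unify Int ~ Int
  unify Int ~ Int
  unify a -> Int ~ Bool -> d
  unify a ~ Bool
  unify Int ~ d
_ _ : Int
  unify Int ~ Int
  unify Int ~ Int
  unify Bool ~ Int
  FAIL: mismatch Bool ~ Int

Answer: 1.1 : false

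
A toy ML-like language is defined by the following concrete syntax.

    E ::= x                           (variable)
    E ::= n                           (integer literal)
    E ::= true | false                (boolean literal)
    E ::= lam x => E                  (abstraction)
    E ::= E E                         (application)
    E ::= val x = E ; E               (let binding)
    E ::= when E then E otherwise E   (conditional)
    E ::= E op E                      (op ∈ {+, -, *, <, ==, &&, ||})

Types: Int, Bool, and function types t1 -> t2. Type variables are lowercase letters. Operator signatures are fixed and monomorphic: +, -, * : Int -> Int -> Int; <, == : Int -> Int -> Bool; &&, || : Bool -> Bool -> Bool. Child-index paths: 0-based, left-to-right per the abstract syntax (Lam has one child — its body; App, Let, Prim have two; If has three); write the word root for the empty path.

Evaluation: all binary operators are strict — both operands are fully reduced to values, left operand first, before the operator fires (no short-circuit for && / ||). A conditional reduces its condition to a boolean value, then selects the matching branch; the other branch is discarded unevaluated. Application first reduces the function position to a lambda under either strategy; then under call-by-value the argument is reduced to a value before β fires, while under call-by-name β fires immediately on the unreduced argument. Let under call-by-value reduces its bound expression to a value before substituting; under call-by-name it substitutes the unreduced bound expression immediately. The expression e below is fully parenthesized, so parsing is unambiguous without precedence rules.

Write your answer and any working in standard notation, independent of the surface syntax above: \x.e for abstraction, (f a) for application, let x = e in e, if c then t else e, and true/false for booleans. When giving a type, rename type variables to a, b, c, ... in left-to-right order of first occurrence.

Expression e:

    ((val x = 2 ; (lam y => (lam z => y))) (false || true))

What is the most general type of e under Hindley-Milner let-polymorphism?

Working:
let x : Int
y : a
\z._ : b -> a
\y._ : a -> b -> a
  unify Bool ~ Bool
  unify Bool ~ Bool
  unify a -> b -> a ~ Bool -> c
  unify a ~ Bool
  unify b -> Bool ~ c
_ _ : b -> Bool

Answer: a -> Bool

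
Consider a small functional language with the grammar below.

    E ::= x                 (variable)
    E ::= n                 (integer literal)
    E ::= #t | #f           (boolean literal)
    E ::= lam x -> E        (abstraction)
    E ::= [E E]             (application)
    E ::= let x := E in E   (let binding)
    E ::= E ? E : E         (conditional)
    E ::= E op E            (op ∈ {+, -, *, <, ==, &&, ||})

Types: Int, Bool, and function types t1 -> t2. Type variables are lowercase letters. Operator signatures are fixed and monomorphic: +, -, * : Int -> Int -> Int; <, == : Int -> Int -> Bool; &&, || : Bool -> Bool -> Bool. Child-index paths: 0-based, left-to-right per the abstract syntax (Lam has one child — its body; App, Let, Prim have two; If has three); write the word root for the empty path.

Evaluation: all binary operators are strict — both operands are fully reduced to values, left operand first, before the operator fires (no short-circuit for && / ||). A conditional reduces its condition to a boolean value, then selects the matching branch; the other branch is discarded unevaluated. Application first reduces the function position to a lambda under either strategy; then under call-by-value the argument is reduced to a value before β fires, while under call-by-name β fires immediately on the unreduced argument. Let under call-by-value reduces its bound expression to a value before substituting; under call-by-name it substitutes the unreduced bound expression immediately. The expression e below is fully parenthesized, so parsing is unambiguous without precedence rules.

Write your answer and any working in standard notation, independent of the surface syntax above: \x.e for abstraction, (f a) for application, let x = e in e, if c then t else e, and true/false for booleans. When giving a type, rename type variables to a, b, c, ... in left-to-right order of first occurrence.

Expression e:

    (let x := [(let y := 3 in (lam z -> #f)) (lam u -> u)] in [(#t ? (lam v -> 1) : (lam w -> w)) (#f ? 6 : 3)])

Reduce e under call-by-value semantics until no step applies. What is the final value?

Answer: 1

Trace:
step 0: (let x = ((let y = 3 in (\z.false)) (\u.u)) in ((if true then (\v.1) else (\w.w)) (if false then 6 else 3)))
step 1: [let@0.0] (let x = ((\z.false) (\u.u)) in ((if true then (\v.1) else (\w.w)) (if false then 6 else 3)))
step 2: [beta@0] (let x = false in ((if true then (\v.1) else (\w.w)) (if false then 6 else 3)))
step 3: [let@root] ((if true then (\v.1) else (\w.w)) (if false then 6 else 3))
step 4: [if@0] ((\v.1) (if false then 6 else 3))
step 5: [if@1] ((\v.1) 3)
step 6: [beta@root] 1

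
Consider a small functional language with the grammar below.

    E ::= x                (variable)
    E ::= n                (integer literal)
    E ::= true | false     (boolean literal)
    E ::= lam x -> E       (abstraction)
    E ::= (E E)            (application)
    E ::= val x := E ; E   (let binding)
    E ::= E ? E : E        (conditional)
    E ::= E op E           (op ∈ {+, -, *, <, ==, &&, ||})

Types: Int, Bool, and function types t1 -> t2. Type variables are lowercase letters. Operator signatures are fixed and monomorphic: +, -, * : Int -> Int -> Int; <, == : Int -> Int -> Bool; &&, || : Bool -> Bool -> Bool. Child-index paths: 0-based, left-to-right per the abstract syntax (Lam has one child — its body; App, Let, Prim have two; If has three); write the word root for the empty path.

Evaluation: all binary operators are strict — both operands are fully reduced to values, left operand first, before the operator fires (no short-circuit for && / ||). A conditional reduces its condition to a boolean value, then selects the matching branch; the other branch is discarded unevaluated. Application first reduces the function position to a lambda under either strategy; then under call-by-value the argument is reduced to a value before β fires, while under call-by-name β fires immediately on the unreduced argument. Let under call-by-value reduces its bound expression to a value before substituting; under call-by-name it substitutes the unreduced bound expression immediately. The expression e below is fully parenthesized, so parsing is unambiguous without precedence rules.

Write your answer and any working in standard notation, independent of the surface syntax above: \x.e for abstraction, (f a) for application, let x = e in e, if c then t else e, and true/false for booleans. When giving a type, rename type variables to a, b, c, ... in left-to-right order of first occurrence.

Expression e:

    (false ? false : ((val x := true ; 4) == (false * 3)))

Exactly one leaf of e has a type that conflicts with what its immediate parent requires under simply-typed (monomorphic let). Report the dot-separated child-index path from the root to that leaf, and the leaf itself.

Derivation:
  unify Bool ~ Bool
let x : Bool
  unify Int ~ Int
  unify Bool ~ Int
  FAIL: mismatch Bool ~ Int

Answer: 2.1.0 : false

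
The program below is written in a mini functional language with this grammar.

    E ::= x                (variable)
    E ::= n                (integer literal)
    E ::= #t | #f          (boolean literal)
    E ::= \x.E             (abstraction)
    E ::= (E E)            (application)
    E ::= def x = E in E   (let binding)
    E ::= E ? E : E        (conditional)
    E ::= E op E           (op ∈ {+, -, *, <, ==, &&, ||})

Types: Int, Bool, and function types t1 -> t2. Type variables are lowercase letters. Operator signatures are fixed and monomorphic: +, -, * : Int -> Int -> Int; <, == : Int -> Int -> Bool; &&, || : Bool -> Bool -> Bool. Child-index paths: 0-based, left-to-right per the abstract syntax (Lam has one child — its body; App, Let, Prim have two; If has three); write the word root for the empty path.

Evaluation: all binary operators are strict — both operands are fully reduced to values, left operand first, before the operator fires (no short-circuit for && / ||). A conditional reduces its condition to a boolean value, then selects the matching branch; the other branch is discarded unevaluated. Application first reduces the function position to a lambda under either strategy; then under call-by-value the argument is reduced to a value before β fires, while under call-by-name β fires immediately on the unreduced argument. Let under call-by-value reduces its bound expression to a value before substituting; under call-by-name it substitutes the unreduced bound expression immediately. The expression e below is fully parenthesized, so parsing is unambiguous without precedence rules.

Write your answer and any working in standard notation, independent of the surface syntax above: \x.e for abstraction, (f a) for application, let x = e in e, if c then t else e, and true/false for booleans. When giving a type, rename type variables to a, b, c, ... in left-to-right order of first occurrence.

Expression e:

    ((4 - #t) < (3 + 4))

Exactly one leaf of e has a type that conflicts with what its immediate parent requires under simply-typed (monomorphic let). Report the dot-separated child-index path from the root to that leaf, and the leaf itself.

Answer: 0.1 : true

Derivation:
  unify Int ~ Int
  unify Bool ~ Int
  FAIL: mismatch Bool ~ Int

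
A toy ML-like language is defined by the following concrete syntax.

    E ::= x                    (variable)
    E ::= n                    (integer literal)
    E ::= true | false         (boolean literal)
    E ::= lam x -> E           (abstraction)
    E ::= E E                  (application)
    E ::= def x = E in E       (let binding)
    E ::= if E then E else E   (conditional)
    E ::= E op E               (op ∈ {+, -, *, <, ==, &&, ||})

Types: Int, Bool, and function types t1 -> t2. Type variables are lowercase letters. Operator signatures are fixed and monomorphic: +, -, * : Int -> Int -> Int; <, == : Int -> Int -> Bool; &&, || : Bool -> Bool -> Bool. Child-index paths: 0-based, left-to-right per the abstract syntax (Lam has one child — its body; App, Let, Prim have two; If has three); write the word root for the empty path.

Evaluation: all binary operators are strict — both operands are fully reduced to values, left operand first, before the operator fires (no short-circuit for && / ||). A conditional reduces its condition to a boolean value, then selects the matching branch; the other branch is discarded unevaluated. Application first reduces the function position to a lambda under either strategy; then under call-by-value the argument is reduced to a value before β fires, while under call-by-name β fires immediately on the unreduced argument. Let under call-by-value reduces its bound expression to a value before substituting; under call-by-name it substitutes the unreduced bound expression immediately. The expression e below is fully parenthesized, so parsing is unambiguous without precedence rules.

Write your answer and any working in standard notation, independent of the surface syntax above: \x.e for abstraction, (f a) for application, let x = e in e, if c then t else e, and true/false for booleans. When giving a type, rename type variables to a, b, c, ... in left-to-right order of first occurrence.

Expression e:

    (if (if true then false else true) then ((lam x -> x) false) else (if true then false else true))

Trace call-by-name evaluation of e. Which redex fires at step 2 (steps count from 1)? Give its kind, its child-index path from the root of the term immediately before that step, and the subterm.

Answer: if at root : (if false then ((\x.x) false) else (if true then false else true))

Working:
step 0: (if (if true then false else true) then ((\x.x) false) else (if true then false else true))
step 1: [if@0] (if false then ((\x.x) false) else (if true then false else true))
step 2: [if@root] (if true then false else true)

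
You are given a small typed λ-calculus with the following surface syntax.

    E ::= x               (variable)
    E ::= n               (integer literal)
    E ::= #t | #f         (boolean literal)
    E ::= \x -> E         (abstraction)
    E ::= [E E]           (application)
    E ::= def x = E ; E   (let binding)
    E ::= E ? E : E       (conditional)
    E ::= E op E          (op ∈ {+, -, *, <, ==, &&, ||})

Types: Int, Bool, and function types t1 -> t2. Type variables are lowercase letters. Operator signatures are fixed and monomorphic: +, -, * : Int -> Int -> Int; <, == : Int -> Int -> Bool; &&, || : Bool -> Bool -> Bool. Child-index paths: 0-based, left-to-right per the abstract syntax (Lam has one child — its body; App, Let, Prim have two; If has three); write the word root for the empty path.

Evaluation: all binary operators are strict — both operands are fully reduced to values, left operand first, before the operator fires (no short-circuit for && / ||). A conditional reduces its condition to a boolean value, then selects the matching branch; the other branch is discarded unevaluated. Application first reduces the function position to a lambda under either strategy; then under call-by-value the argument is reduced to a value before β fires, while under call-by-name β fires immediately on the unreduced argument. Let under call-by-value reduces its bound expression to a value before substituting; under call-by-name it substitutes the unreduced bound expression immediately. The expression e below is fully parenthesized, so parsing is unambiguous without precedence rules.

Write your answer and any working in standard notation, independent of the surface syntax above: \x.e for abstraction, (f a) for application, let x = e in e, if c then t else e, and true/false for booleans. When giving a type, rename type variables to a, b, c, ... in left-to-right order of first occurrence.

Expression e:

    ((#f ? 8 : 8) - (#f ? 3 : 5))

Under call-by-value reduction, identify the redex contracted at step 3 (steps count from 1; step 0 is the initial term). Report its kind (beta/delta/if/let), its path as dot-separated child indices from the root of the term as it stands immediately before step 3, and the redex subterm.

Trace:
step 0: ((if false then 8 else 8) - (if false then 3 else 5))
step 1: [if@0] (8 - (if false then 3 else 5))
step 2: [if@1] (8 - 5)
step 3: [delta@root] 3

Answer: delta at root : (8 - 5)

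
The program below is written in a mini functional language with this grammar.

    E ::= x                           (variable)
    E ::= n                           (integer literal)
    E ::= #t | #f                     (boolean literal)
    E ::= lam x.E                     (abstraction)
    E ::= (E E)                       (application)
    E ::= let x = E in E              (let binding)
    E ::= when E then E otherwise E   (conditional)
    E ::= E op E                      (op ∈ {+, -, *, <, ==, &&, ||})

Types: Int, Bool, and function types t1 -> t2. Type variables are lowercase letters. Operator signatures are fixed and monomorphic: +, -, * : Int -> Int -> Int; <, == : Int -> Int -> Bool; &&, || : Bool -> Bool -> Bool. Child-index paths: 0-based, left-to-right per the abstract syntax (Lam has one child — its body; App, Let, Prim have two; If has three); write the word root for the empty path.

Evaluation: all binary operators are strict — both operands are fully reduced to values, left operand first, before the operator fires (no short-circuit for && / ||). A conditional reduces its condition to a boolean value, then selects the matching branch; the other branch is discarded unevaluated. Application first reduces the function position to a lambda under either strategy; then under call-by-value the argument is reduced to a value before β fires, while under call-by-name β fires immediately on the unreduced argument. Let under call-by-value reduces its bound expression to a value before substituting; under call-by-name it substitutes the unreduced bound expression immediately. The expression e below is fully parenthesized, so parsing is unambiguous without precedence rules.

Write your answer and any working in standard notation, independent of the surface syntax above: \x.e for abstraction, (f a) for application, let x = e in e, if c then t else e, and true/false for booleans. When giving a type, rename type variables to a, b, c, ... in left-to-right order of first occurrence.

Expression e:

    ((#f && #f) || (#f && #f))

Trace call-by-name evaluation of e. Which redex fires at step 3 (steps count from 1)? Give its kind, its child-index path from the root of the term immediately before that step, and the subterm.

Trace:
step 0: ((false && false) || (false && false))
step 1: [delta@0] (false || (false && false))
step 2: [delta@1] (false || false)
step 3: [delta@root] false

Answer: delta at root : (false || false)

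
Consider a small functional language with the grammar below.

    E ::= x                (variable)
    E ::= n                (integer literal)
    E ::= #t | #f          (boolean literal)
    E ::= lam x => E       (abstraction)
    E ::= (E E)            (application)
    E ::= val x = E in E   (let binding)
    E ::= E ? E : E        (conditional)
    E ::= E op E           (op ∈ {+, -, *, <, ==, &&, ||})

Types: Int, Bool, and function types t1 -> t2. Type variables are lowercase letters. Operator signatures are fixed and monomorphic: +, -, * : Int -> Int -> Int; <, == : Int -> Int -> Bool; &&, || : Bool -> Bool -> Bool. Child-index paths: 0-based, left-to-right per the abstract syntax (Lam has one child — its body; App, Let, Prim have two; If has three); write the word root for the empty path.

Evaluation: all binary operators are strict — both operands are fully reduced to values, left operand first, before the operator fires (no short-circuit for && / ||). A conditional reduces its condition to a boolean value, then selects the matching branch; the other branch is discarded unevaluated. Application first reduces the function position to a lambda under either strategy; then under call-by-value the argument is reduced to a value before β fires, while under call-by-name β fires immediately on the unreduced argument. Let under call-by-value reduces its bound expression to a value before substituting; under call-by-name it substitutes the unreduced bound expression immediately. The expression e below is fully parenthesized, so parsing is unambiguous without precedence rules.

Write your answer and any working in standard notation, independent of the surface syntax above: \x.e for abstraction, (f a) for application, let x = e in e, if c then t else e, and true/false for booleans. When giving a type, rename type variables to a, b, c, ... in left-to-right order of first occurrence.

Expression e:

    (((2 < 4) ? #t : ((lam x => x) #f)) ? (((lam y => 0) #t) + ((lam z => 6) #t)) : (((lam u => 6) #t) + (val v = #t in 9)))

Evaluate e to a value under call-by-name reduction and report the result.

Answer: 6

Working:
step 0: (if (if (2 < 4) then true else ((\x.x) false)) then (((\y.0) true) + ((\z.6) true)) else (((\u.6) true) + (let v = true in 9)))
step 1: [delta@0.0] (if (if true then true else ((\x.x) false)) then (((\y.0) true) + ((\z.6) true)) else (((\u.6) true) + (let v = true in 9)))
step 2: [if@0] (if true then (((\y.0) true) + ((\z.6) true)) else (((\u.6) true) + (let v = true in 9)))
step 3: [if@root] (((\y.0) true) + ((\z.6) true))
step 4: [beta@0] (0 + ((\z.6) true))
step 5: [beta@1] (0 + 6)
step 6: [delta@root] 6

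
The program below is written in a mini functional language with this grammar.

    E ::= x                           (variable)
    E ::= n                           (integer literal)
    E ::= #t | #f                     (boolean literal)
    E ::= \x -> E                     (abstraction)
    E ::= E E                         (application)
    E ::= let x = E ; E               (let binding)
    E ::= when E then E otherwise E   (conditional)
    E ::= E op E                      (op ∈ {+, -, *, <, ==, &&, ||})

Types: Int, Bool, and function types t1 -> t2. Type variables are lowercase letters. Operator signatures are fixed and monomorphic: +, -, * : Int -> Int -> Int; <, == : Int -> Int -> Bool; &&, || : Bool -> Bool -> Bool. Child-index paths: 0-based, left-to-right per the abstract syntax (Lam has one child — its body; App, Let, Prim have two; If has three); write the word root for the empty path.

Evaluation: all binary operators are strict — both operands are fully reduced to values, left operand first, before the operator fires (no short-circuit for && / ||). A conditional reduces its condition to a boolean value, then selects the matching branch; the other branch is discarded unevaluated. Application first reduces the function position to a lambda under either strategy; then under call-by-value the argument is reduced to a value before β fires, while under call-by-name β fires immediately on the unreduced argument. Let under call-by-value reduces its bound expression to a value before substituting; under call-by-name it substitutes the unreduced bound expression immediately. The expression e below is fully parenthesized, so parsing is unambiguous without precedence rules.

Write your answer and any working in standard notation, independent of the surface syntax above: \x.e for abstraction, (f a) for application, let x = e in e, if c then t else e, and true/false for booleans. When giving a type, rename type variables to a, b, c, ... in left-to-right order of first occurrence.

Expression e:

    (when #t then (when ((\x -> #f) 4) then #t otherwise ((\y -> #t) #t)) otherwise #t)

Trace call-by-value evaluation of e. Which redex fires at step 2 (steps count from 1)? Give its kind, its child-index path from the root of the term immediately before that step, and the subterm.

Working:
step 0: (if true then (if ((\x.false) 4) then true else ((\y.true) true)) else true)
step 1: [if@root] (if ((\x.false) 4) then true else ((\y.true) true))
step 2: [beta@0] (if false then true else ((\y.true) true))

Answer: beta at 0 : ((\x.false) 4)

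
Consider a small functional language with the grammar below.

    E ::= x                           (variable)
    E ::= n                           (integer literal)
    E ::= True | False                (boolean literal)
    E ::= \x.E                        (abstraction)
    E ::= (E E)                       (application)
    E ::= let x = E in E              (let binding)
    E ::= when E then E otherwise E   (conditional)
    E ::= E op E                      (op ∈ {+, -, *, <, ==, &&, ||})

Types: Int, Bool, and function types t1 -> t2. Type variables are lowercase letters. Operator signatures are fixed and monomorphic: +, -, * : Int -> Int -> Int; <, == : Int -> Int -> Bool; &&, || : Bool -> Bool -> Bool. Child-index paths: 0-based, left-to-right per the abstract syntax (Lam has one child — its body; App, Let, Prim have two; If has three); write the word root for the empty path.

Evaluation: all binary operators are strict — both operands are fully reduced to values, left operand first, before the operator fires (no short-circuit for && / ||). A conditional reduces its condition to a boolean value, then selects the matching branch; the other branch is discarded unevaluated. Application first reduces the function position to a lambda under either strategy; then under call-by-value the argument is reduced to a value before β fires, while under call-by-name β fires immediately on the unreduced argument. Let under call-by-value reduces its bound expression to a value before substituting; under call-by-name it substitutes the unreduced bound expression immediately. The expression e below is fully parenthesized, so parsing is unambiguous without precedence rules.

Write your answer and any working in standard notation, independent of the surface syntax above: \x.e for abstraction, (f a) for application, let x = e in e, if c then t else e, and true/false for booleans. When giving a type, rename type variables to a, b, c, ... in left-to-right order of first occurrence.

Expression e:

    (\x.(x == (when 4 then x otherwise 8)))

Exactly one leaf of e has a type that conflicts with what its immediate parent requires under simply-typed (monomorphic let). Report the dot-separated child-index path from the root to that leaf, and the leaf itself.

Answer: 0.1.0 : 4

Derivation:
x : a
  unify a ~ Int
  unify Int ~ Bool
  FAIL: mismatch Int ~ Bool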